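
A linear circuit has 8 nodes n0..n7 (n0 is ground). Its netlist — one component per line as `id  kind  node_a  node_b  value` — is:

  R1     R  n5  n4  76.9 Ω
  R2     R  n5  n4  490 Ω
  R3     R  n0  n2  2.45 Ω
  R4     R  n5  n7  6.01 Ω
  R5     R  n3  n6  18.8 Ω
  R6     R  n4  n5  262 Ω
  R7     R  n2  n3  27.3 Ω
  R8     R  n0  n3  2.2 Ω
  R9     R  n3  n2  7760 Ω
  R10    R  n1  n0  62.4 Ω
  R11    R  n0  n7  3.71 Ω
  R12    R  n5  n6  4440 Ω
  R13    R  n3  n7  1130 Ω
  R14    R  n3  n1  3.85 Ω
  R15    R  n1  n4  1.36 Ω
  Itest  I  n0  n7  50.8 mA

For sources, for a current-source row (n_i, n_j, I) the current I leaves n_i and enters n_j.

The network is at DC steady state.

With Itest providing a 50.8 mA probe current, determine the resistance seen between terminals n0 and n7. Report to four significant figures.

R_eq = 3.500 Ω

MNA unknowns: 7 node voltages V₁..V_7
R1: Y=0.01300 on G[5,4]
R2: Y=0.002041 on G[5,4]
R3: Y=0.4082 on G[0,2]
R4: Y=0.1664 on G[5,7]
R5: Y=0.05319 on G[3,6]
R6: Y=0.003817 on G[4,5]
R7: Y=0.03663 on G[2,3]
R8: Y=0.4545 on G[0,3]
R9: Y=0.0001289 on G[3,2]
R10: Y=0.01603 on G[1,0]
R11: Y=0.2695 on G[0,7]
R12: Y=0.0002252 on G[5,6]
R13: Y=0.0008850 on G[3,7]
R14: Y=0.2597 on G[3,1]
R15: Y=0.7353 on G[1,4]
Itest: z[0]−=0.0508, z[7]+=0.0508
solve → V1=0.01487, V2=0.0004473, V3=0.005414, V4=0.01853, V5=0.1614, V6=0.006071, V7=0.1778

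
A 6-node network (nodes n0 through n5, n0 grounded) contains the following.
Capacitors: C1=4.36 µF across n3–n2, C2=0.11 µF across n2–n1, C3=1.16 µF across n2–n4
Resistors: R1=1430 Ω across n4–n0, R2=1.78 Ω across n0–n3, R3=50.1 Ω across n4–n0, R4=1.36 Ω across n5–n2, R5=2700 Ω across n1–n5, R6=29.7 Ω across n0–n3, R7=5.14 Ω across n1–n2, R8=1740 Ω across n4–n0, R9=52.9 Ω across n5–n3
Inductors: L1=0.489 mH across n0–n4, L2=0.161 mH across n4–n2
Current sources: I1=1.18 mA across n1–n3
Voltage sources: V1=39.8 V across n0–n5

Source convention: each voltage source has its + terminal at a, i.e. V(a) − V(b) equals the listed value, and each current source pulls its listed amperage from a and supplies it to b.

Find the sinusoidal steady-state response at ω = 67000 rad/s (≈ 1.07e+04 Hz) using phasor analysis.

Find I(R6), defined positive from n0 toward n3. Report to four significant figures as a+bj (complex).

0.3429+0.3550j A

MNA unknowns: 5 node voltages V₁..V_5 plus 1 source current (V1)
C1: Y=0.000+0.2921j on G[3,2]
R1: Y=0.0006993+0.000j on G[4,0]
L1: Y=0.000-0.03052j on G[0,4]
R2: Y=0.5618+0.000j on G[0,3]
I1: z[1]−=0.00118, z[3]+=0.00118
L2: Y=0.000-0.09270j on G[4,2]
R3: Y=0.01996+0.000j on G[4,0]
C2: Y=0.000+0.007370j on G[2,1]
C3: Y=0.000+0.07772j on G[2,4]
R4: Y=0.7353+0.000j on G[5,2]
R5: Y=0.0003704+0.000j on G[1,5]
R6: Y=0.03367+0.000j on G[0,3]
R7: Y=0.1946+0.000j on G[1,2]
R8: Y=0.0005747+0.000j on G[4,0]
R9: Y=0.01890+0.000j on G[5,3]
V1: row V0−V5=39.8, i_V1 at 0,5
solve → V1=-32.38+8.288j, V2=-32.36+8.303j, V3=-10.18-10.54j, V4=-7.702+6.328j, V5=-39.80+0.000j
aux → i_V1=-6.034-5.909j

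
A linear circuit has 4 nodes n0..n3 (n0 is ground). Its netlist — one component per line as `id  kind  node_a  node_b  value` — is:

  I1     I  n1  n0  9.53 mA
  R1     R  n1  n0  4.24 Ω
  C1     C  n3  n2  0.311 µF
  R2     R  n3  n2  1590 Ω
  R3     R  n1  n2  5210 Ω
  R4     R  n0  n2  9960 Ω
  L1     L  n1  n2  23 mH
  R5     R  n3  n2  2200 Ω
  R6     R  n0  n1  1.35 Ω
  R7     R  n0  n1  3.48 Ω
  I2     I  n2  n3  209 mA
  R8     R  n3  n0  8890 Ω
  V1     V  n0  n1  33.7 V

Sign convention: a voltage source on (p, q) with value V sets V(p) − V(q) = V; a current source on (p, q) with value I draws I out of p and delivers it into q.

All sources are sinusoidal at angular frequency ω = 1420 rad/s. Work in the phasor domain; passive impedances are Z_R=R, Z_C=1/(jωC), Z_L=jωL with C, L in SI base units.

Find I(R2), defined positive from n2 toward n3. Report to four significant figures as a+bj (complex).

-0.09849+0.03635j A

MNA unknowns: 3 node voltages V₁..V_3 plus 1 source current (V1)
I1: z[1]−=0.00953, z[0]+=0.00953
R1: Y=0.2358+0.000j on G[1,0]
C1: Y=0.000+0.0004416j on G[3,2]
R2: Y=0.0006289+0.000j on G[3,2]
R3: Y=0.0001919+0.000j on G[1,2]
R4: Y=0.0001004+0.000j on G[0,2]
L1: Y=0.000-0.03062j on G[1,2]
R5: Y=0.0004545+0.000j on G[3,2]
R6: Y=0.7407+0.000j on G[0,1]
R7: Y=0.2874+0.000j on G[0,1]
I2: z[2]−=0.209, z[3]+=0.209
R8: Y=0.0001125+0.000j on G[3,0]
V1: row V0−V1=33.7, i_V1 at 0,1
solve → V1=-33.70+0.000j, V2=-33.92-0.3381j, V3=122.7-58.13j
aux → i_V1=-42.58-0.006573j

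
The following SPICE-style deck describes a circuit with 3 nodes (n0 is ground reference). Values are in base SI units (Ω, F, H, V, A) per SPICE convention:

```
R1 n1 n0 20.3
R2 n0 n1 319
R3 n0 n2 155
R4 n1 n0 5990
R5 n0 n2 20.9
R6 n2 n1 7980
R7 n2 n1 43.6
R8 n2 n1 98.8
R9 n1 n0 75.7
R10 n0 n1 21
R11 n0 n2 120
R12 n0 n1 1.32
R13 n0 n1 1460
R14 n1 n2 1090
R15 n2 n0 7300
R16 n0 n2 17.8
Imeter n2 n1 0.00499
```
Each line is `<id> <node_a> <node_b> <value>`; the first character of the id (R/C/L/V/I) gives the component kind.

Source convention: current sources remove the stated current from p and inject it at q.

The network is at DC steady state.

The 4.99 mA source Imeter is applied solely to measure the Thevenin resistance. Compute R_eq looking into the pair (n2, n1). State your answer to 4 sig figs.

MNA unknowns: 2 node voltages V₁..V_2
R1: Y=0.04926 on G[1,0]
R2: Y=0.003135 on G[0,1]
R3: Y=0.006452 on G[0,2]
R4: Y=0.0001669 on G[1,0]
R5: Y=0.04785 on G[0,2]
R6: Y=0.0001253 on G[2,1]
R7: Y=0.02294 on G[2,1]
R8: Y=0.01012 on G[2,1]
R9: Y=0.01321 on G[1,0]
R10: Y=0.04762 on G[0,1]
R11: Y=0.008333 on G[0,2]
R12: Y=0.7576 on G[0,1]
R13: Y=0.0006849 on G[0,1]
R14: Y=0.0009174 on G[1,2]
R15: Y=0.0001370 on G[2,0]
R16: Y=0.05618 on G[0,2]
Imeter: z[2]−=0.00499, z[1]+=0.00499
solve → V1=0.004318, V2=-0.03164

R_eq = 7.206 Ω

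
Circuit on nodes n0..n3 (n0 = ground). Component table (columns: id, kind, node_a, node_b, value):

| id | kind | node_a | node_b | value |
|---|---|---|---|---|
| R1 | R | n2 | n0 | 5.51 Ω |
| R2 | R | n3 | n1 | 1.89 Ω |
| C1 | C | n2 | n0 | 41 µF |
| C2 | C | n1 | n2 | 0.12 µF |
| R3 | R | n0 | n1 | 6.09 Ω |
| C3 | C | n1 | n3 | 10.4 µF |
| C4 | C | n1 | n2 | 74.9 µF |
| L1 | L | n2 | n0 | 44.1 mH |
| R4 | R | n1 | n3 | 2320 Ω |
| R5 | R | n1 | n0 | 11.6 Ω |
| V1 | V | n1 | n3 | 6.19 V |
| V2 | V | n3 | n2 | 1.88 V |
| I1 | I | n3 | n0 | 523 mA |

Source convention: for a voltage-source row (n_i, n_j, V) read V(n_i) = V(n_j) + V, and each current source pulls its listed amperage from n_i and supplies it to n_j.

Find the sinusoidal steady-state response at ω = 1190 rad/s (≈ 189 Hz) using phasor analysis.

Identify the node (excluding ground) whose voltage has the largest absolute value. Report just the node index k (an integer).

Apply KCL at each of the 3 non-ground nodes and solve the resulting linear system.
Node n1: branches {R2, C2, R3, C3, C4, R4, R5, V1} → V_1 = 2.208+0.4036j
Node n2: branches {R1, C1, C2, C4, L1, V2} → V_2 = -5.862+0.4036j
Node n3: branches {R2, C3, R4, V1, V2, I1} → V_3 = -3.982+0.4036j
Source currents: i(V1)=-3.831-0.8981j, i(V2)=-1.076-0.8215j

2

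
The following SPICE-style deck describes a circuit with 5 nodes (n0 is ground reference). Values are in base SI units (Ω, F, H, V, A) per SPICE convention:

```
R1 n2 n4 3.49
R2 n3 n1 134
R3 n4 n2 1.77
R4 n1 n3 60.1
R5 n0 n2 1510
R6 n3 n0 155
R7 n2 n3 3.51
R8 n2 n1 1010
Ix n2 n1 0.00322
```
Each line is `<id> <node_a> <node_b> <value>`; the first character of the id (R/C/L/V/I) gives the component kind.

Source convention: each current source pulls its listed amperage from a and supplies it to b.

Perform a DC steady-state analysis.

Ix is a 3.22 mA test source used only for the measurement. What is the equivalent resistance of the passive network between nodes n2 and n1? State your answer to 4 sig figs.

R_eq = 43.07 Ω

MNA unknowns: 4 node voltages V₁..V_4
R1: Y=0.2865 on G[2,4]
R2: Y=0.007463 on G[3,1]
R3: Y=0.5650 on G[4,2]
R4: Y=0.01664 on G[1,3]
R5: Y=0.0006623 on G[0,2]
R6: Y=0.006452 on G[3,0]
R7: Y=0.2849 on G[2,3]
R8: Y=0.0009901 on G[2,1]
Ix: z[2]−=0.00322, z[1]+=0.00322
solve → V1=0.1289, V2=-0.009792, V3=0.001005, V4=-0.009792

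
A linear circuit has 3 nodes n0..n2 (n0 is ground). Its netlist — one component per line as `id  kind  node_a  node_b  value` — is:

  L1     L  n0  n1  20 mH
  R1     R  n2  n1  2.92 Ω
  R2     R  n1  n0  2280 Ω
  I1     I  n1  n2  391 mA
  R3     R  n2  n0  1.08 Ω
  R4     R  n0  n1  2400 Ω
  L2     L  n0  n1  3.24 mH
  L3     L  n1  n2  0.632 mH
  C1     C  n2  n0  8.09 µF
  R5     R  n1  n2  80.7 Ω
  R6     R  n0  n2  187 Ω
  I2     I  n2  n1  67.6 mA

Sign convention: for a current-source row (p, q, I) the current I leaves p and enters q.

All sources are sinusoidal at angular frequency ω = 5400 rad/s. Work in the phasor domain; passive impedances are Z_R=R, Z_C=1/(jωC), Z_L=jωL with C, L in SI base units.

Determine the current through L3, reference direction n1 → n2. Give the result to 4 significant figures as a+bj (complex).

Apply KCL at each of the 2 non-ground nodes and solve the resulting linear system.
Node n1: branches {L1, R1, R2, I1, R4, L2, L3, R5, I2} → V_1 = -0.4170-0.4795j
Node n2: branches {R1, I1, R3, L3, C1, R5, R6, I2} → V_2 = 0.03313-0.03086j

-0.1315+0.1319j A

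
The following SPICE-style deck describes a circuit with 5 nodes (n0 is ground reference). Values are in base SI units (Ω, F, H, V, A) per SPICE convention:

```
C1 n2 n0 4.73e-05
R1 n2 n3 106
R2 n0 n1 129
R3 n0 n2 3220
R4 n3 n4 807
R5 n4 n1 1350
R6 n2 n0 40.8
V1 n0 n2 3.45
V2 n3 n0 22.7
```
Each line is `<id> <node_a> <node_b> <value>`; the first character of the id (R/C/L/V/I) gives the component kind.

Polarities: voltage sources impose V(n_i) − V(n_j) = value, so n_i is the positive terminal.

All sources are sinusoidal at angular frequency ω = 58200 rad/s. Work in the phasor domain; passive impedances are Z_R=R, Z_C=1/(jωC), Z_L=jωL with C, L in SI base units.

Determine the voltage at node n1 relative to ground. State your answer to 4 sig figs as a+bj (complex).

Element admittances at ω=58200 rad/s:
  Y(C1) = 0.000+2.753j S between n2,n0
  Y(R1) = 0.009434+0.000j S between n2,n3
  Y(R2) = 0.007752+0.000j S between n0,n1
  Y(R3) = 0.0003106+0.000j S between n0,n2
  Y(R4) = 0.001239+0.000j S between n3,n4
  Y(R5) = 0.0007407+0.000j S between n4,n1
  Y(R6) = 0.02451+0.000j S between n2,n0
  V1: constraint V(n0)−V(n2) = 3.45
  V2: constraint V(n3)−V(n0) = 22.7
Assemble and solve the 6×6 MNA system:
  V(n1)=1.281+0.000j  V(n2)=-3.450+0.000j  V(n3)=22.70+0.000j  V(n4)=14.69+0.000j
  i(V1)=-0.3323-9.497j  i(V2)=-0.2566+0.000j

1.281+0.000j V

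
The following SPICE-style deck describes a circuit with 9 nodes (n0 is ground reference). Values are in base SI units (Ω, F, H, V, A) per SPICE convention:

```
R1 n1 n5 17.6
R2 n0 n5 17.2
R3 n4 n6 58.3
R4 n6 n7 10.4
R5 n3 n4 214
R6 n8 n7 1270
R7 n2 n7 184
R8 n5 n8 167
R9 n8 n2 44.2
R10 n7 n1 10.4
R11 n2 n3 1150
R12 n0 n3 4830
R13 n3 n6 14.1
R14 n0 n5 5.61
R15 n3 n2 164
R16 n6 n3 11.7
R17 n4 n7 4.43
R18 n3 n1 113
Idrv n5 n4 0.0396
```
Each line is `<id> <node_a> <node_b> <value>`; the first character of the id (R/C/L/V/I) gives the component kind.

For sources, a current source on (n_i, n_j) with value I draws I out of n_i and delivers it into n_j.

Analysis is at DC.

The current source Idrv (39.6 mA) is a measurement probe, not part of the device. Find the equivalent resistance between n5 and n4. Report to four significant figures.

R_eq = 28.72 Ω

Element admittances at DC:
  Y(R1) = 0.05682 S between n1,n5
  Y(R2) = 0.05814 S between n0,n5
  Y(R3) = 0.01715 S between n4,n6
  Y(R4) = 0.09615 S between n6,n7
  Y(R5) = 0.004673 S between n3,n4
  Y(R6) = 0.0007874 S between n8,n7
  Y(R7) = 0.005435 S between n2,n7
  Y(R8) = 0.005988 S between n5,n8
  Y(R9) = 0.02262 S between n8,n2
  Y(R10) = 0.09615 S between n7,n1
  Y(R11) = 0.0008696 S between n2,n3
  Y(R12) = 0.0002070 S between n0,n3
  Y(R13) = 0.07092 S between n3,n6
  Y(R14) = 0.1783 S between n0,n5
  Y(R15) = 0.006098 S between n3,n2
  Y(R16) = 0.08547 S between n6,n3
  Y(R17) = 0.2257 S between n4,n7
  Y(R18) = 0.008850 S between n3,n1
  Idrv: injects 0.0396 A into n4 (from n5)
Assemble and solve the 8×8 MNA system:
  V(n1)=0.6324  V(n2)=0.7089  V(n3)=0.9452  V(n4)=1.136  V(n5)=-0.0008278  V(n6)=0.9690  V(n7)=0.9777  V(n8)=0.5715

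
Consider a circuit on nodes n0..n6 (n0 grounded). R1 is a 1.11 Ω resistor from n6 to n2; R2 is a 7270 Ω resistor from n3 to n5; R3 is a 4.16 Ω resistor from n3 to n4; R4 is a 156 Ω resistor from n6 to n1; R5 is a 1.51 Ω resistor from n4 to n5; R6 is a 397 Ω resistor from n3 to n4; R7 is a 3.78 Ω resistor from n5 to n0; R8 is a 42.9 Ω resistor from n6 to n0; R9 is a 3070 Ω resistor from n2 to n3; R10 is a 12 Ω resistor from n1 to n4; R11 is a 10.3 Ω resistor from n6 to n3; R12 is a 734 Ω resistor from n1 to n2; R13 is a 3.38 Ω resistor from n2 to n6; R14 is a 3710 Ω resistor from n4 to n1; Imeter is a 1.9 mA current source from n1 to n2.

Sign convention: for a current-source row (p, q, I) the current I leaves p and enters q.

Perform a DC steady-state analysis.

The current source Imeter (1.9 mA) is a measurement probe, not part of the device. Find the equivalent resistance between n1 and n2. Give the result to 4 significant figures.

R_eq = 20.33 Ω

Apply KCL at each of the 6 non-ground nodes and solve the resulting linear system.
Node n1: branches {R4, R10, R12, R14, Imeter} → V_1 = -0.02121
Node n2: branches {R1, R9, R12, R13, Imeter} → V_2 = 0.01741
Node n3: branches {R2, R3, R6, R9, R11} → V_3 = 0.003144
Node n4: branches {R3, R5, R6, R10, R14} → V_4 = -0.001957
Node n5: branches {R2, R5, R7} → V_5 = -0.001398
Node n6: branches {R1, R4, R8, R11, R13} → V_6 = 0.01587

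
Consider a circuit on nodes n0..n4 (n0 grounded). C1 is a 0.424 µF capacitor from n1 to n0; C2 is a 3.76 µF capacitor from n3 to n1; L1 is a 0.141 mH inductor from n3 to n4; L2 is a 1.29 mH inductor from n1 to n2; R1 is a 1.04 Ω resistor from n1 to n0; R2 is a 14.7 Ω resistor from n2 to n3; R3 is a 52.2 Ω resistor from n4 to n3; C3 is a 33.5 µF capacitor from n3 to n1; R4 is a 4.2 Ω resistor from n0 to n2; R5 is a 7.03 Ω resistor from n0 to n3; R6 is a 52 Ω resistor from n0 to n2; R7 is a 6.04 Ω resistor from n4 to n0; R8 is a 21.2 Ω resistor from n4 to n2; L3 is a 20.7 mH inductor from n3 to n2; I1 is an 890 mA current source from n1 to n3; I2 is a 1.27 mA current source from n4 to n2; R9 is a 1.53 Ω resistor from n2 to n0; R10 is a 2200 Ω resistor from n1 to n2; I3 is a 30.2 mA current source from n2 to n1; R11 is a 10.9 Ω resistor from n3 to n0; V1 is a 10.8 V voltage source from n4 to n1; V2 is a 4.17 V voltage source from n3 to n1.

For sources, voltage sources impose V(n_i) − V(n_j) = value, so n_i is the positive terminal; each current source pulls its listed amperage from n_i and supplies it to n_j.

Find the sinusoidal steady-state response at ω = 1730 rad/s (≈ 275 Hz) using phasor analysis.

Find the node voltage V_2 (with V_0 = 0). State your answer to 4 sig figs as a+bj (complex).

Apply KCL at each of the 4 non-ground nodes and solve the resulting linear system.
Node n1: branches {C1, C2, L2, R1, C3, I1, R10, I3, V1, V2} → V_1 = -1.998-0.4908j
Node n2: branches {L2, R2, R4, R6, R8, L3, I2, R9, R10, I3} → V_2 = -0.04908+0.7350j
Node n3: branches {C2, L1, R2, R3, C3, R5, L3, I1, R11, V2} → V_3 = 2.172-0.4908j
Node n4: branches {L1, R3, R7, R8, I2, V1} → V_4 = 8.802-0.4908j
Source currents: i(V1)=-2.003+27.32j, i(V2)=0.3919-27.19j

-0.04908+0.7350j V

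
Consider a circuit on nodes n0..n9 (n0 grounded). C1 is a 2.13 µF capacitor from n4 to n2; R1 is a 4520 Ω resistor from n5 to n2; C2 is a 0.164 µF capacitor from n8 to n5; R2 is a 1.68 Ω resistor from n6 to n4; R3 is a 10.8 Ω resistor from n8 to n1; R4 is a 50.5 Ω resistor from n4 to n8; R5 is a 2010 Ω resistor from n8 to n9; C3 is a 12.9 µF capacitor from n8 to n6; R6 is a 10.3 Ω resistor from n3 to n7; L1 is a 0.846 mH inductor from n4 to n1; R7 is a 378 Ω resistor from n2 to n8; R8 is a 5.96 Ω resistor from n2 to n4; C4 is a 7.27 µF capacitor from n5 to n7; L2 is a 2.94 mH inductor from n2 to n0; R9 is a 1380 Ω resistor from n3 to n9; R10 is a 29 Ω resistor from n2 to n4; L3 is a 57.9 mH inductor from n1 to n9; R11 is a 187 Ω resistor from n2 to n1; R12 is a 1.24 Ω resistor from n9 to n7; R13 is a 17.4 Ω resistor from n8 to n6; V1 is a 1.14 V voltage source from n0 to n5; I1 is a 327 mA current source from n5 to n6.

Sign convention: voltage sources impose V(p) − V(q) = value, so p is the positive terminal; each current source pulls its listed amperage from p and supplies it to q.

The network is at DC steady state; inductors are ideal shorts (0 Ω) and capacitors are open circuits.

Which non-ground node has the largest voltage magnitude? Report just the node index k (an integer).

6

Element admittances at DC:
  Y(C1) = 0.000 S between n4,n2
  Y(R1) = 0.0002212 S between n5,n2
  Y(C2) = 0.000 S between n8,n5
  Y(R2) = 0.5952 S between n6,n4
  Y(R3) = 0.09259 S between n8,n1
  Y(R4) = 0.01980 S between n4,n8
  Y(R5) = 0.0004975 S between n8,n9
  Y(C3) = 0.000 S between n8,n6
  Y(R6) = 0.09709 S between n3,n7
  L1: short n4↔n1 (DC inductor)
  Y(R7) = 0.002646 S between n2,n8
  Y(R8) = 0.1678 S between n2,n4
  Y(C4) = 0.000 S between n5,n7
  L2: short n2↔n0 (DC inductor)
  Y(R9) = 0.0007246 S between n3,n9
  Y(R10) = 0.03448 S between n2,n4
  L3: short n1↔n9 (DC inductor)
  Y(R11) = 0.005348 S between n2,n1
  Y(R12) = 0.8065 S between n9,n7
  Y(R13) = 0.05747 S between n8,n6
  V1: constraint V(n0)−V(n5) = 1.14
  I1: injects 0.327 A into n6 (from n5)
Assemble and solve the 13×13 MNA system:
  V(n1)=1.553  V(n2)=0.000  V(n3)=1.553  V(n4)=1.553  V(n5)=-1.140  V(n6)=2.067  V(n7)=1.553  V(n8)=1.700  V(n9)=1.553
  i(L1)=-0.005375  i(L2)=0.3267  i(L3)=-7.312e-05  i(V1)=0.3267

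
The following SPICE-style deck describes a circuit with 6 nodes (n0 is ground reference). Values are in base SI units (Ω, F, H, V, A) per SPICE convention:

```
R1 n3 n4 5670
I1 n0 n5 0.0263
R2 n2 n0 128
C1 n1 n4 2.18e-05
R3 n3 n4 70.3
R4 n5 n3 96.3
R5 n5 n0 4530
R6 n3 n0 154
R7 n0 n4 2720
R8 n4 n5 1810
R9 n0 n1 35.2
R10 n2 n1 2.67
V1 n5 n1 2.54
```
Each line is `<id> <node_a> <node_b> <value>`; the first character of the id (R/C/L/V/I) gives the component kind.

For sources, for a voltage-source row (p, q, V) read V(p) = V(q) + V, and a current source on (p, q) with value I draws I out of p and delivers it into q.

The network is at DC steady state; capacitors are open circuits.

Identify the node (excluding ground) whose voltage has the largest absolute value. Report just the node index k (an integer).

5

Apply KCL at each of the 5 non-ground nodes and solve the resulting linear system.
Node n1: branches {C1, R9, R10, V1} → V_1 = 0.3711
Node n2: branches {R2, R10} → V_2 = 0.3635
Node n3: branches {R1, R3, R4, R6} → V_3 = 1.789
Node n4: branches {R1, C1, R3, R7, R8} → V_4 = 1.787
Node n5: branches {I1, R4, R5, R8, V1} → V_5 = 2.911
Source currents: i(V1)=0.01338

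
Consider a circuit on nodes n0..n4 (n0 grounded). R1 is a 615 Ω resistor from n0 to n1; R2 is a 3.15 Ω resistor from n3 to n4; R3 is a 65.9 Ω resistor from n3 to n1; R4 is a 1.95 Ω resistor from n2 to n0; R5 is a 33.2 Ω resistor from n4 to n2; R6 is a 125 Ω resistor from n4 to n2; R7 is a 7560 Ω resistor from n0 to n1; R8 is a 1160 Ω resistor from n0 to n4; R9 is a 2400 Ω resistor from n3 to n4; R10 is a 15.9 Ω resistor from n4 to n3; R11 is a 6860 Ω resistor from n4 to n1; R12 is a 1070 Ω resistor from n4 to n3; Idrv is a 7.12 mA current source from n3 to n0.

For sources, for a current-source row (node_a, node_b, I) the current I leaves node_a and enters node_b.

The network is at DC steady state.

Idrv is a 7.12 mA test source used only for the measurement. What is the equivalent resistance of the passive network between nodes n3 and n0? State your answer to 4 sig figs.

R_eq = 28.77 Ω

Apply KCL at each of the 4 non-ground nodes and solve the resulting linear system.
Node n1: branches {R1, R3, R7, R11} → V_1 = -0.1836
Node n2: branches {R4, R5, R6} → V_2 = -0.01294
Node n3: branches {R2, R3, R9, R10, R12, Idrv} → V_3 = -0.2048
Node n4: branches {R2, R5, R6, R8, R9, R10, R11, R12} → V_4 = -0.1870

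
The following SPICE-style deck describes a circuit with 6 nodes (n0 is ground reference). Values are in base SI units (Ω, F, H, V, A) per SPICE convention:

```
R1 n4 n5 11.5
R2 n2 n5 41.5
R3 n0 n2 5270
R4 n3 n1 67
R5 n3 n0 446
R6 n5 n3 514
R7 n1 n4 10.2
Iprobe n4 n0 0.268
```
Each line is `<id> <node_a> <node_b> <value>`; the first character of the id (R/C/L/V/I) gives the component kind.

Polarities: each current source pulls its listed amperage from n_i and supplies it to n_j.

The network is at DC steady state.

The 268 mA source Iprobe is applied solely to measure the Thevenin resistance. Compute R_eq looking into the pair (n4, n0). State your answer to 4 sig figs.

Apply KCL at each of the 5 non-ground nodes and solve the resulting linear system.
Node n1: branches {R4, R7} → V_1 = -123.4
Node n2: branches {R2, R3} → V_2 = -123.9
Node n3: branches {R4, R5, R6} → V_3 = -109.0
Node n4: branches {R1, R7, Iprobe} → V_4 = -125.5
Node n5: branches {R1, R2, R6} → V_5 = -124.9

R_eq = 468.4 Ω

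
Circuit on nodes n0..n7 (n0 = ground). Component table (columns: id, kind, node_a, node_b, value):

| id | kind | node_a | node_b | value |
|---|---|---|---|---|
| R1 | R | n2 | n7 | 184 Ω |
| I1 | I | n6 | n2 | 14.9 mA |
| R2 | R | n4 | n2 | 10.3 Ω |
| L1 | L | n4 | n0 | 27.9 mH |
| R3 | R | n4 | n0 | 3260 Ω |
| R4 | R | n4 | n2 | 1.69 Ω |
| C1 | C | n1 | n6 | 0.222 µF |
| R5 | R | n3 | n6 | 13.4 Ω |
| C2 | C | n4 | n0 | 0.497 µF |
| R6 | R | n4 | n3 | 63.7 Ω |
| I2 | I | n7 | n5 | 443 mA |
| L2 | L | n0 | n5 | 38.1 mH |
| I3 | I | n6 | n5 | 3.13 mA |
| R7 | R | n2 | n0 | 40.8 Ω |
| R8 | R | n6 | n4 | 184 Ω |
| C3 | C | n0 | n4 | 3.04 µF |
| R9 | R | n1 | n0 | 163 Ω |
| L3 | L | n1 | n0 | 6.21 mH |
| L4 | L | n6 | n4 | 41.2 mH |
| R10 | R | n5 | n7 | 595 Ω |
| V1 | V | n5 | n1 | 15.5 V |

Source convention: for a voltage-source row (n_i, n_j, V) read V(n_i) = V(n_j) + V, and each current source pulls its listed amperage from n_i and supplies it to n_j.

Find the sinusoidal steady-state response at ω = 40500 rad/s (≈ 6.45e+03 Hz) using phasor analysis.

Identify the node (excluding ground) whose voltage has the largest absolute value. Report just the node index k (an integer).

Apply KCL at each of the 7 non-ground nodes and solve the resulting linear system.
Node n1: branches {C1, R9, L3, V1} → V_1 = 27.16-5.262j
Node n2: branches {R1, I1, R2, R4, R7} → V_2 = 0.5840+1.053j
Node n3: branches {R5, R6} → V_3 = 6.439+9.182j
Node n4: branches {R2, L1, R3, R4, C2, R6, R8, C3, L4} → V_4 = 0.9960+1.102j
Node n5: branches {I2, L2, I3, R10, V1} → V_5 = 42.66-5.262j
Node n6: branches {I1, C1, R5, I3, R8, L4} → V_6 = 7.584+10.88j
Node n7: branches {R1, I2, R10} → V_7 = -51.74-0.4385j
Source currents: i(V1)=0.2909+0.03576j

7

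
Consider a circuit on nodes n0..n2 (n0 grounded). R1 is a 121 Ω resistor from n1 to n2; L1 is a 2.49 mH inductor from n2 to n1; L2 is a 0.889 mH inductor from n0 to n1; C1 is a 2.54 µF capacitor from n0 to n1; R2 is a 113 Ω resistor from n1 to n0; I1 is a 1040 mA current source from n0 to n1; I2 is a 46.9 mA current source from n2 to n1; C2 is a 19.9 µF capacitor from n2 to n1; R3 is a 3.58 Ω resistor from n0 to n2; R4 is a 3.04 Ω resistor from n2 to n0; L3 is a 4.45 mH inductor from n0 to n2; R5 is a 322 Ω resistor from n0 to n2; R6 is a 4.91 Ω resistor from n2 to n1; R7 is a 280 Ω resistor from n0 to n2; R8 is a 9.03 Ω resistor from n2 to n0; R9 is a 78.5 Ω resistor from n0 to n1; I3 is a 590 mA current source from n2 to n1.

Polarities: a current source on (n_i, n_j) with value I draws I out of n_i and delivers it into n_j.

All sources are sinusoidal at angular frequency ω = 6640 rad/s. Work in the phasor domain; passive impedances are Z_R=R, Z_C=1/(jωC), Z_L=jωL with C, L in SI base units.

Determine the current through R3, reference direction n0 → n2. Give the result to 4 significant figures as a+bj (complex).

-0.1370-0.3364j A

Apply KCL at each of the 2 non-ground nodes and solve the resulting linear system.
Node n1: branches {R1, L1, L2, C1, R2, I1, I2, C2, R6, R9, I3} → V_1 = 6.095+3.355j
Node n2: branches {R1, L1, I2, C2, R3, R4, L3, R5, R6, R7, R8, I3} → V_2 = 0.4905+1.204j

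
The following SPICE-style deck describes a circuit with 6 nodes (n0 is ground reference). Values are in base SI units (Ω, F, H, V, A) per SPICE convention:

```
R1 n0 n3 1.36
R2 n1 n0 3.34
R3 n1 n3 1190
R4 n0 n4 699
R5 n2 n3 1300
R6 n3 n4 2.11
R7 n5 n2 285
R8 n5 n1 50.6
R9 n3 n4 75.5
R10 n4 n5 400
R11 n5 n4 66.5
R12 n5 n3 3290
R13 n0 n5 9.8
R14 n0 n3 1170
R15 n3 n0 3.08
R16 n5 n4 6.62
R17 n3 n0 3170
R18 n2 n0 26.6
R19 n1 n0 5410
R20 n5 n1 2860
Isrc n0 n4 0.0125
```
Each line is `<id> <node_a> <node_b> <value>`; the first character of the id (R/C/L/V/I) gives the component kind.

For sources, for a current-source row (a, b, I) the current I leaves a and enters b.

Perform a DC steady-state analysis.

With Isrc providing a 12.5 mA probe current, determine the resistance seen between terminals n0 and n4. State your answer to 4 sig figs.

R_eq = 2.457 Ω

MNA unknowns: 5 node voltages V₁..V_5
R1: Y=0.7353 on G[0,3]
R2: Y=0.2994 on G[1,0]
R3: Y=0.0008403 on G[1,3]
R4: Y=0.001431 on G[0,4]
R5: Y=0.0007692 on G[2,3]
R6: Y=0.4739 on G[3,4]
R7: Y=0.003509 on G[5,2]
R8: Y=0.01976 on G[5,1]
R9: Y=0.01325 on G[3,4]
R10: Y=0.002500 on G[4,5]
R11: Y=0.01504 on G[5,4]
R12: Y=0.0003040 on G[5,3]
R13: Y=0.1020 on G[0,5]
R14: Y=0.0008547 on G[0,3]
R15: Y=0.3247 on G[3,0]
R16: Y=0.1511 on G[5,4]
R17: Y=0.0003155 on G[3,0]
R18: Y=0.03759 on G[2,0]
R19: Y=0.0001848 on G[1,0]
R20: Y=0.0003497 on G[5,1]
Isrc: z[0]−=0.0125, z[4]+=0.0125
solve → V1=0.001135, V2=0.001660, V3=0.009658, V4=0.03072, V5=0.01769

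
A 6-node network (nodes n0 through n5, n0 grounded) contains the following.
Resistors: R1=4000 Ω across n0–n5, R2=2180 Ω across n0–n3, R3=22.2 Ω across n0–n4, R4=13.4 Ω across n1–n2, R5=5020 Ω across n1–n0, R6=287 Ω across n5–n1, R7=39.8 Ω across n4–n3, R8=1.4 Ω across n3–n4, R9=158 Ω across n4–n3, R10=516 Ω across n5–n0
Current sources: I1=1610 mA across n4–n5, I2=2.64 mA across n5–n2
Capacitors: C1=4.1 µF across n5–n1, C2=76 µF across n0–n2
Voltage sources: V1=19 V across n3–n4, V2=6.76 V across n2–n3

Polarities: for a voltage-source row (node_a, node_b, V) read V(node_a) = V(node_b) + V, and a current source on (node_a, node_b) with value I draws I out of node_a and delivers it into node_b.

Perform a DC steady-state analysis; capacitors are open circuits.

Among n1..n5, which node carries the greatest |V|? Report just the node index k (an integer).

5

Apply KCL at each of the 5 non-ground nodes and solve the resulting linear system.
Node n1: branches {C1, R4, R5, R6} → V_1 = 23.87
Node n2: branches {R4, C2, I2, V2} → V_2 = 11.13
Node n3: branches {R2, R7, R8, R9, V1, V2} → V_3 = 4.373
Node n4: branches {I1, R3, R7, R8, R9, V1} → V_4 = -14.63
Node n5: branches {R1, I1, C1, R6, R10, I2} → V_5 = 298.0
Source currents: i(V1)=-13.22, i(V2)=0.9532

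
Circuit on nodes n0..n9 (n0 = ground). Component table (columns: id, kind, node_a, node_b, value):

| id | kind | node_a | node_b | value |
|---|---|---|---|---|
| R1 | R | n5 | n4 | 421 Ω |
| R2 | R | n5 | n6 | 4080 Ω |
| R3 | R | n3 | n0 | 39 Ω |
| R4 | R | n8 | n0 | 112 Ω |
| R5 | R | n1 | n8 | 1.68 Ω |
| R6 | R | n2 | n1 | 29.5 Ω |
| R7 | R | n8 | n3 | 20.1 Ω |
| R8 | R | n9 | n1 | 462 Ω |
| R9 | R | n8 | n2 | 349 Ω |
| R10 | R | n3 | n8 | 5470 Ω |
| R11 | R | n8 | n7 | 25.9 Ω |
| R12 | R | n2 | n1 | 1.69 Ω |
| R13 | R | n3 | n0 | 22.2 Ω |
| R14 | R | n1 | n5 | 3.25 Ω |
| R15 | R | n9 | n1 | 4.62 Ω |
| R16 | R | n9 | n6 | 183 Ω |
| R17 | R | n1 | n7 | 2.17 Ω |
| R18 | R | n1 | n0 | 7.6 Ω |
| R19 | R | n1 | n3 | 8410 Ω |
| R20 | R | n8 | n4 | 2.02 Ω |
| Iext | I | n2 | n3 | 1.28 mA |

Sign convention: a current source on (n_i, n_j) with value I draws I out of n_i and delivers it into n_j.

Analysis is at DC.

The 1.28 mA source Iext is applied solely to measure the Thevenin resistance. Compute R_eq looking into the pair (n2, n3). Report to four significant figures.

R_eq = 12.33 Ω

MNA unknowns: 9 node voltages V₁..V_9
R1: Y=0.002375 on G[5,4]
R2: Y=0.0002451 on G[5,6]
R3: Y=0.02564 on G[3,0]
R4: Y=0.008929 on G[8,0]
R5: Y=0.5952 on G[1,8]
R6: Y=0.03390 on G[2,1]
R7: Y=0.04975 on G[8,3]
R8: Y=0.002165 on G[9,1]
R9: Y=0.002865 on G[8,2]
R10: Y=0.0001828 on G[3,8]
R11: Y=0.03861 on G[8,7]
R12: Y=0.5917 on G[2,1]
R13: Y=0.04505 on G[3,0]
R14: Y=0.3077 on G[1,5]
R15: Y=0.2165 on G[9,1]
R16: Y=0.005464 on G[9,6]
R17: Y=0.4608 on G[1,7]
R18: Y=0.1316 on G[1,0]
R19: Y=0.0001189 on G[1,3]
R20: Y=0.4950 on G[8,4]
Iext: z[2]−=0.00128, z[3]+=0.00128
solve → V1=-0.004647, V2=-0.006678, V3=0.009105, V4=-0.003612, V5=-0.004639, V6=-0.004646, V7=-0.004566, V8=-0.003607, V9=-0.004647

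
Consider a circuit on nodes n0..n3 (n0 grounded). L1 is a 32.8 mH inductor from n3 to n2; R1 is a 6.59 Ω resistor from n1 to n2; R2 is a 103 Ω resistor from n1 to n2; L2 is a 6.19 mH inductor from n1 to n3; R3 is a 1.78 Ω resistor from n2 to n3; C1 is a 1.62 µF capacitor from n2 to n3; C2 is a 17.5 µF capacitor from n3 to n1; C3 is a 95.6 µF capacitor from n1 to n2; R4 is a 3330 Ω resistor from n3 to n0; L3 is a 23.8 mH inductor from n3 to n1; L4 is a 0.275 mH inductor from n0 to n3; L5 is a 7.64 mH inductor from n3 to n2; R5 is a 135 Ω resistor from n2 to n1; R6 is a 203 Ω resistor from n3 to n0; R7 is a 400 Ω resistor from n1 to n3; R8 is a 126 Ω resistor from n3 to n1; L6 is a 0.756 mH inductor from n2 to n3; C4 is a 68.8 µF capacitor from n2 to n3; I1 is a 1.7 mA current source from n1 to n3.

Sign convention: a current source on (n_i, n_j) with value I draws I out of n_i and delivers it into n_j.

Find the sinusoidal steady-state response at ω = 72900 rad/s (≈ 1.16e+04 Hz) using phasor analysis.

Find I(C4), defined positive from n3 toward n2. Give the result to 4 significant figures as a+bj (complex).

0.001155+0.0001041j A

Element admittances at ω=72900 rad/s:
  Y(L1) = 0.000-0.0004182j S between n3,n2
  Y(R1) = 0.1517+0.000j S between n1,n2
  Y(R2) = 0.009709+0.000j S between n1,n2
  Y(L2) = 0.000-0.002216j S between n1,n3
  Y(R3) = 0.5618+0.000j S between n2,n3
  Y(C1) = 0.000+0.1181j S between n2,n3
  Y(C2) = 0.000+1.276j S between n3,n1
  Y(C3) = 0.000+6.969j S between n1,n2
  Y(R4) = 0.0003003+0.000j S between n3,n0
  Y(L3) = 0.000-0.0005764j S between n3,n1
  Y(L4) = 0.000-0.04988j S between n0,n3
  Y(L5) = 0.000-0.001795j S between n3,n2
  Y(R5) = 0.007407+0.000j S between n2,n1
  Y(R6) = 0.004926+0.000j S between n3,n0
  Y(R7) = 0.002500+0.000j S between n1,n3
  Y(R8) = 0.007937+0.000j S between n3,n1
  Y(L6) = 0.000-0.01814j S between n2,n3
  Y(C4) = 0.000+5.016j S between n2,n3
  I1: injects 0.0017 A into n3 (from n1)
Assemble and solve the 3×3 MNA system:
  V(n1)=-2.156e-05+0.0004010j  V(n2)=-2.076e-05+0.0002303j  V(n3)=0.000+0.000j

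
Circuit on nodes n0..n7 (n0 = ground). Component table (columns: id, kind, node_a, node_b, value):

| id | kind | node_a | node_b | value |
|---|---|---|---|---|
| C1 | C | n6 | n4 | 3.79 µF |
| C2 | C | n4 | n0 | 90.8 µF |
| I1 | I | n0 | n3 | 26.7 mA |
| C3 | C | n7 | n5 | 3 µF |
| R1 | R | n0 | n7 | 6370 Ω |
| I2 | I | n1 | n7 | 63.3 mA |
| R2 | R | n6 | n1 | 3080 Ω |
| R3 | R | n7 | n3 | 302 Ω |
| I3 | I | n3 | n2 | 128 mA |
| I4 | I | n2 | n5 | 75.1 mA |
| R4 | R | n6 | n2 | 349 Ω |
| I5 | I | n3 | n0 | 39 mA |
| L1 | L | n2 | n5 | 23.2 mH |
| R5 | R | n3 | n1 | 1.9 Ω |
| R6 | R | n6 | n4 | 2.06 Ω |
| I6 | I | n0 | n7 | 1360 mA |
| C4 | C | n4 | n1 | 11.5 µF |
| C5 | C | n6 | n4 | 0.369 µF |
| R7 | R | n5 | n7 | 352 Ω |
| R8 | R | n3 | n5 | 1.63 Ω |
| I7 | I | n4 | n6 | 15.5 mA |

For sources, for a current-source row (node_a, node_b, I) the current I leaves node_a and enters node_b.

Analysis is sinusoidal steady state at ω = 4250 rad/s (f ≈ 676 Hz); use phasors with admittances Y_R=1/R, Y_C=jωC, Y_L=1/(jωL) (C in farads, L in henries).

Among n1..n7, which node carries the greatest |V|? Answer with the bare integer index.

7

Element admittances at ω=4250 rad/s:
  Y(C1) = 0.000+0.01611j S between n6,n4
  Y(C2) = 0.000+0.3859j S between n4,n0
  I1: injects 0.0267 A into n3 (from n0)
  Y(C3) = 0.000+0.01275j S between n7,n5
  Y(R1) = 0.0001570+0.000j S between n0,n7
  I2: injects 0.0633 A into n7 (from n1)
  Y(R2) = 0.0003247+0.000j S between n6,n1
  Y(R3) = 0.003311+0.000j S between n7,n3
  I3: injects 0.128 A into n2 (from n3)
  I4: injects 0.0751 A into n5 (from n2)
  Y(R4) = 0.002865+0.000j S between n6,n2
  I5: injects 0.039 A into n0 (from n3)
  Y(L1) = 0.000-0.01014j S between n2,n5
  Y(R5) = 0.5263+0.000j S between n3,n1
  Y(R6) = 0.4854+0.000j S between n6,n4
  I6: injects 1.36 A into n7 (from n0)
  Y(C4) = 0.000+0.04888j S between n4,n1
  Y(C5) = 0.000+0.001568j S between n6,n4
  Y(R7) = 0.002841+0.000j S between n5,n7
  Y(R8) = 0.6135+0.000j S between n3,n5
  I7: injects 0.0155 A into n6 (from n4)
Assemble and solve the 7×7 MNA system:
  V(n1)=1.868-30.83j  V(n2)=0.7385-25.04j  V(n3)=4.530-30.68j  V(n4)=0.04846-3.472j  V(n5)=6.791-30.07j  V(n6)=0.08016-3.617j  V(n7)=51.07-119.1j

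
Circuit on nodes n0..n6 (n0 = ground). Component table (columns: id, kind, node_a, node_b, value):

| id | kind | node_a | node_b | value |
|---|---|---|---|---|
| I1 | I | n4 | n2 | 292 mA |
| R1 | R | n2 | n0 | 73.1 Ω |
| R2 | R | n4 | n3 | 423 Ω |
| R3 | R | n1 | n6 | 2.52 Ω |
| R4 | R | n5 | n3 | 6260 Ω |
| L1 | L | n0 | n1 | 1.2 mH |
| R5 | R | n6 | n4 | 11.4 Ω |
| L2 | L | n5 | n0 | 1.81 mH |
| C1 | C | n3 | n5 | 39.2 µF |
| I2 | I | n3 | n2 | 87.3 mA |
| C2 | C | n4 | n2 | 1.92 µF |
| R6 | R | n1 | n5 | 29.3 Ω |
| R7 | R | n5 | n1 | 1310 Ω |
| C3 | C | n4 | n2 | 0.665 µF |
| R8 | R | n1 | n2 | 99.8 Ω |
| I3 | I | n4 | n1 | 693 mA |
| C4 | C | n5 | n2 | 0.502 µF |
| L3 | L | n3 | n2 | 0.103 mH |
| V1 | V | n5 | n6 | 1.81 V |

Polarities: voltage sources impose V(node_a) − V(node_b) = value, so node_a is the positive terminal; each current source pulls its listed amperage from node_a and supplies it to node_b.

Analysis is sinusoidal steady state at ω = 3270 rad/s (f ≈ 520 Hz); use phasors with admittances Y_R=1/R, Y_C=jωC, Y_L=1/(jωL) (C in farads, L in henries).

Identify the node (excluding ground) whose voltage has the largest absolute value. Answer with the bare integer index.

4

Element admittances at ω=3270 rad/s:
  I1: injects 0.292 A into n2 (from n4)
  Y(R1) = 0.01368+0.000j S between n2,n0
  Y(R2) = 0.002364+0.000j S between n4,n3
  Y(R3) = 0.3968+0.000j S between n1,n6
  Y(R4) = 0.0001597+0.000j S between n5,n3
  Y(L1) = 0.000-0.2548j S between n0,n1
  Y(R5) = 0.08772+0.000j S between n6,n4
  Y(L2) = 0.000-0.1690j S between n5,n0
  Y(C1) = 0.000+0.1282j S between n3,n5
  I2: injects 0.0873 A into n2 (from n3)
  Y(C2) = 0.000+0.006278j S between n4,n2
  Y(R6) = 0.03413+0.000j S between n1,n5
  Y(R7) = 0.0007634+0.000j S between n5,n1
  Y(C3) = 0.000+0.002175j S between n4,n2
  Y(R8) = 0.01002+0.000j S between n1,n2
  I3: injects 0.693 A into n1 (from n4)
  Y(C4) = 0.000+0.001642j S between n5,n2
  Y(L3) = 0.000-2.969j S between n3,n2
  V1: constraint V(n5)−V(n6) = 1.81
Assemble and solve the 7×7 MNA system:
  V(n1)=-0.07742-0.02058j  V(n2)=-0.4164-1.729j  V(n3)=-0.4368-1.850j  V(n4)=-12.46+1.145j  V(n5)=-0.02320+0.06476j  V(n6)=-1.833+0.06476j
  i(V1)=0.2355-0.06087j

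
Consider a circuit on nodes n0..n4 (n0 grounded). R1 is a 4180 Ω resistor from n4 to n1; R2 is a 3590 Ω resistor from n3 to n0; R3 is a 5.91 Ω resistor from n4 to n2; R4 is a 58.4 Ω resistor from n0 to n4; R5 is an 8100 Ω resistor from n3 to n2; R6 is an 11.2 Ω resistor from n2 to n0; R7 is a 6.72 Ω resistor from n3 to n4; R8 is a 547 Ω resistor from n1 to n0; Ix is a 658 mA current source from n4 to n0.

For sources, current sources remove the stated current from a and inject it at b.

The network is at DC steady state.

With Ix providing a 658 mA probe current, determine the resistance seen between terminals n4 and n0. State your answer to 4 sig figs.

R_eq = 13.15 Ω

MNA unknowns: 4 node voltages V₁..V_4
R1: Y=0.0002392 on G[4,1]
R2: Y=0.0002786 on G[3,0]
R3: Y=0.1692 on G[4,2]
R4: Y=0.01712 on G[0,4]
R5: Y=0.0001235 on G[3,2]
R6: Y=0.08929 on G[2,0]
R7: Y=0.1488 on G[3,4]
R8: Y=0.001828 on G[1,0]
Ix: z[4]−=0.658, z[0]+=0.658
solve → V1=-1.001, V2=-5.663, V3=-8.631, V4=-8.650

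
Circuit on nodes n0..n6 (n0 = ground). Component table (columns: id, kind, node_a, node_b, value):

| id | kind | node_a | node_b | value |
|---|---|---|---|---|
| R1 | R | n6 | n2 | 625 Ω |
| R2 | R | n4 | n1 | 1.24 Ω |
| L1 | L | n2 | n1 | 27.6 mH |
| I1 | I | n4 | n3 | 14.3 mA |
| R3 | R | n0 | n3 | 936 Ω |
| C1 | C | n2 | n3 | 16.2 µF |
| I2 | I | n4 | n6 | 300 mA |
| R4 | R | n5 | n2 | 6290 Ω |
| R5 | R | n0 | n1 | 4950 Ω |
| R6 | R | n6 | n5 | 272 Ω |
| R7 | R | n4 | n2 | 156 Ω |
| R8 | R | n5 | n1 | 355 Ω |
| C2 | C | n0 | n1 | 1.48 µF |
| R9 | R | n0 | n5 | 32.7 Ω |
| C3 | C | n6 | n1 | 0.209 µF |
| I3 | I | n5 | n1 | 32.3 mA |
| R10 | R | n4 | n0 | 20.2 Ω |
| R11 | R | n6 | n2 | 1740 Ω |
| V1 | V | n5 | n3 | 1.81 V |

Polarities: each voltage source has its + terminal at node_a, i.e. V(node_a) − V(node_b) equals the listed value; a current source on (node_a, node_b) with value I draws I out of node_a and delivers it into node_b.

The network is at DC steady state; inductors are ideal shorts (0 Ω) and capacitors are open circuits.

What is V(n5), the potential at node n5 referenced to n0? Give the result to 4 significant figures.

4.478 V

Apply KCL at each of the 6 non-ground nodes and solve the resulting linear system.
Node n1: branches {R2, L1, R5, R8, C2, C3, I3} → V_1 = -2.598
Node n2: branches {R1, L1, C1, R4, R7, R11} → V_2 = -2.598
Node n3: branches {I1, R3, C1, V1} → V_3 = 2.668
Node n4: branches {R2, I1, I2, R7, R10} → V_4 = -2.813
Node n5: branches {R4, R6, R8, R9, I3, V1} → V_5 = 4.478
Node n6: branches {R1, I2, R6, C3, R11} → V_6 = 53.12
Source currents: i(L1)=0.1209, i(V1)=-0.01145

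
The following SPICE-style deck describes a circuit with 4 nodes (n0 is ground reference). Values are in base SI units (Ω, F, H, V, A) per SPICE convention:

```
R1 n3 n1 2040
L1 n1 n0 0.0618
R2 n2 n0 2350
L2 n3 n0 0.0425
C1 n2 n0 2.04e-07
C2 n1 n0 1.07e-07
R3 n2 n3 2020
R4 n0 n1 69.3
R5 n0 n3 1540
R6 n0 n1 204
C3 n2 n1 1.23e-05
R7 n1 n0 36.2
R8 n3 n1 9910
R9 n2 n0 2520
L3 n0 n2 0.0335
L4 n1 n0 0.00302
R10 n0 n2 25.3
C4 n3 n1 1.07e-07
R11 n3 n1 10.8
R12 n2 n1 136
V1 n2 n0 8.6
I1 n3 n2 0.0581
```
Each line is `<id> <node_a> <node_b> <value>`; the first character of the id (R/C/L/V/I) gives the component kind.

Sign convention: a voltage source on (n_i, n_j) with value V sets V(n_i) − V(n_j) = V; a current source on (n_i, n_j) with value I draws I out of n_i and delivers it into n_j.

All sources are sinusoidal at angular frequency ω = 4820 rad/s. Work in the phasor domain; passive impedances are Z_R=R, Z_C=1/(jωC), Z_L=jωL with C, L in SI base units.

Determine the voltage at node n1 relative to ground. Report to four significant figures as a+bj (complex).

-2.377+8.381j V

Element admittances at ω=4820 rad/s:
  Y(R1) = 0.0004902+0.000j S between n3,n1
  Y(L1) = 0.000-0.003357j S between n1,n0
  Y(R2) = 0.0004255+0.000j S between n2,n0
  Y(L2) = 0.000-0.004882j S between n3,n0
  Y(C1) = 0.000+0.0009833j S between n2,n0
  Y(C2) = 0.000+0.0005157j S between n1,n0
  Y(R3) = 0.0004950+0.000j S between n2,n3
  Y(R4) = 0.01443+0.000j S between n0,n1
  Y(R5) = 0.0006494+0.000j S between n0,n3
  Y(R6) = 0.004902+0.000j S between n0,n1
  Y(C3) = 0.000+0.05929j S between n2,n1
  Y(R7) = 0.02762+0.000j S between n1,n0
  Y(R8) = 0.0001009+0.000j S between n3,n1
  Y(R9) = 0.0003968+0.000j S between n2,n0
  Y(L3) = 0.000-0.006193j S between n0,n2
  Y(L4) = 0.000-0.06870j S between n1,n0
  Y(R10) = 0.03953+0.000j S between n0,n2
  Y(C4) = 0.000+0.0005157j S between n3,n1
  Y(R11) = 0.09259+0.000j S between n3,n1
  Y(R12) = 0.007353+0.000j S between n2,n1
  V1: constraint V(n2)−V(n0) = 8.6
  I1: injects 0.0581 A into n2 (from n3)
Assemble and solve the 4×4 MNA system:
  V(n1)=-2.377+8.381j  V(n2)=8.600+0.000j  V(n3)=-3.340+8.111j
  i(V1)=-0.8724-0.5403j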